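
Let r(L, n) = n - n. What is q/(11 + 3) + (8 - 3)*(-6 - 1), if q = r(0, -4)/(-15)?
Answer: -35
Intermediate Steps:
r(L, n) = 0
q = 0 (q = 0/(-15) = 0*(-1/15) = 0)
q/(11 + 3) + (8 - 3)*(-6 - 1) = 0/(11 + 3) + (8 - 3)*(-6 - 1) = 0/14 + 5*(-7) = 0*(1/14) - 35 = 0 - 35 = -35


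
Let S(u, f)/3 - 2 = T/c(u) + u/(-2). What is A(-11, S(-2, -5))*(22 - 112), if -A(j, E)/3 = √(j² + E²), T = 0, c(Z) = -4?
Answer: 270*√202 ≈ 3837.4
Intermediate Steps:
S(u, f) = 6 - 3*u/2 (S(u, f) = 6 + 3*(0/(-4) + u/(-2)) = 6 + 3*(0*(-¼) + u*(-½)) = 6 + 3*(0 - u/2) = 6 + 3*(-u/2) = 6 - 3*u/2)
A(j, E) = -3*√(E² + j²) (A(j, E) = -3*√(j² + E²) = -3*√(E² + j²))
A(-11, S(-2, -5))*(22 - 112) = (-3*√((6 - 3/2*(-2))² + (-11)²))*(22 - 112) = -3*√((6 + 3)² + 121)*(-90) = -3*√(9² + 121)*(-90) = -3*√(81 + 121)*(-90) = -3*√202*(-90) = 270*√202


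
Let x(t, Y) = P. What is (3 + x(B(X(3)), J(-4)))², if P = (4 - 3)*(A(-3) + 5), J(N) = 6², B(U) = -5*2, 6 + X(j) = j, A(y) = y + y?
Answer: 4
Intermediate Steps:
A(y) = 2*y
X(j) = -6 + j
B(U) = -10
J(N) = 36
P = -1 (P = (4 - 3)*(2*(-3) + 5) = 1*(-6 + 5) = 1*(-1) = -1)
x(t, Y) = -1
(3 + x(B(X(3)), J(-4)))² = (3 - 1)² = 2² = 4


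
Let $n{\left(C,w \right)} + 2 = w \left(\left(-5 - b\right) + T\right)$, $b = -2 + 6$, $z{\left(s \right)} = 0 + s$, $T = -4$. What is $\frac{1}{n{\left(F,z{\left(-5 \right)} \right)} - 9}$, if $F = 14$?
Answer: $\frac{1}{54} \approx 0.018519$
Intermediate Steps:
$z{\left(s \right)} = s$
$b = 4$
$n{\left(C,w \right)} = -2 - 13 w$ ($n{\left(C,w \right)} = -2 + w \left(\left(-5 - 4\right) - 4\right) = -2 + w \left(-9 - 4\right) = -2 + w \left(-13\right) = -2 - 13 w$)
$\frac{1}{n{\left(F,z{\left(-5 \right)} \right)} - 9} = \frac{1}{\left(-2 - -65\right) - 9} = \frac{1}{\left(-2 + 65\right) - 9} = \frac{1}{63 - 9} = \frac{1}{54}$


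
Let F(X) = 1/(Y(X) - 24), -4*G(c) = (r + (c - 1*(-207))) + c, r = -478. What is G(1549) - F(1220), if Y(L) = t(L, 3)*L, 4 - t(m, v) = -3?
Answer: -1504671/2129 ≈ -706.75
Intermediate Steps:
t(m, v) = 7 (t(m, v) = 4 - 1*(-3) = 4 + 3 = 7)
G(c) = 271/4 - c/2 (G(c) = -((-478 + (c - 1*(-207))) + c)/4 = -((-478 + (c + 207)) + c)/4 = -((-478 + (207 + c)) + c)/4 = -((-271 + c) + c)/4 = -(-271 + 2*c)/4 = 271/4 - c/2)
Y(L) = 7*L
F(X) = 1/(-24 + 7*X) (F(X) = 1/(7*X - 24) = 1/(-24 + 7*X))
G(1549) - F(1220) = (271/4 - ½*1549) - 1/(-24 + 7*1220) = (271/4 - 1549/2) - 1/(-24 + 8540) = -2827/4 - 1/8516 = -1504671/2129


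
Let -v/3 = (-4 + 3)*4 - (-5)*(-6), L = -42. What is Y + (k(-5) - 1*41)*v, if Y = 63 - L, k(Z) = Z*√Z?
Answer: -4077 - 510*I*√5 ≈ -4077.0 - 1140.4*I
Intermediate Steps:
k(Z) = Z^(3/2)
Y = 105 (Y = 63 - 1*(-42) = 63 + 42 = 105)
v = 102 (v = -3*((-4 + 3)*4 - (-5)*(-6)) = -3*(-1*4 - 1*30) = -3*(-4 - 30) = -3*(-34) = 102)
Y + (k(-5) - 1*41)*v = 105 + ((-5)^(3/2) - 1*41)*102 = 105 + (-5*I*√5 - 41)*102 = 105 + (-41 - 5*I*√5)*102 = 105 + (-4182 - 510*I*√5) = -4077 - 510*I*√5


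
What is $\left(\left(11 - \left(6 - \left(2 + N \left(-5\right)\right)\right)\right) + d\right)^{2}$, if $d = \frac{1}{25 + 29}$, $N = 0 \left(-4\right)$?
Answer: $\frac{143641}{2916} \approx 49.26$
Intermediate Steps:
$N = 0$
$d = \frac{1}{54} \approx 0.018519$
$\left(\left(11 - \left(6 - \left(2 + N \left(-5\right)\right)\right)\right) + d\right)^{2} = \left(\left(11 - \left(6 - \left(2 + 0 \left(-5\right)\right)\right)\right) + \frac{1}{54}\right)^{2} = \left(\left(11 - \left(6 - \left(2 + 0\right)\right)\right) + \frac{1}{54}\right)^{2} = \left(\left(11 - \left(6 - 2\right)\right) + \frac{1}{54}\right)^{2} = \left(\left(11 - 4\right) + \frac{1}{54}\right)^{2} = \left(7 + \frac{1}{54}\right)^{2} = \left(\frac{379}{54}\right)^{2} = \frac{143641}{2916}$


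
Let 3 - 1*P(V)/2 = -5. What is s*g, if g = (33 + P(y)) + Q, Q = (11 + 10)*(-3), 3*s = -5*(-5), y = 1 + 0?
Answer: -350/3 ≈ -116.67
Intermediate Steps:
y = 1
s = 25/3 (s = (-5*(-5))/3 = (⅓)*25 = 25/3 ≈ 8.3333)
Q = -63 (Q = 21*(-3) = -63)
P(V) = 16 (P(V) = 6 - 2*(-5) = 6 + 10 = 16)
g = -14 (g = (33 + 16) - 63 = 49 - 63 = -14)
s*g = (25/3)*(-14) = -350/3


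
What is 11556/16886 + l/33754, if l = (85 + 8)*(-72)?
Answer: 69248142/142492511 ≈ 0.48598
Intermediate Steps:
l = -6696 (l = 93*(-72) = -6696)
11556/16886 + l/33754 = 11556/16886 - 6696/33754 = 11556*(1/16886) - 6696*1/33754 = 5778/8443 - 3348/16877 = 69248142/142492511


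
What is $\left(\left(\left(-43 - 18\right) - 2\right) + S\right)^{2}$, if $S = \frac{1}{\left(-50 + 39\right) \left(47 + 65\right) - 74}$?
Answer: $\frac{6769833841}{1705636} \approx 3969.1$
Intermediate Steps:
$S = - \frac{1}{1306}$ ($S = \frac{1}{\left(-11\right) 112 - 74} = \frac{1}{-1232 - 74} = \frac{1}{-1306} = - \frac{1}{1306} \approx -0.0007657$)
$\left(\left(\left(-43 - 18\right) - 2\right) + S\right)^{2} = \left(\left(\left(-43 - 18\right) - 2\right) - \frac{1}{1306}\right)^{2} = \left(\left(-61 - 2\right) - \frac{1}{1306}\right)^{2} = \left(-63 - \frac{1}{1306}\right)^{2} = \left(- \frac{82279}{1306}\right)^{2} = \frac{6769833841}{1705636}$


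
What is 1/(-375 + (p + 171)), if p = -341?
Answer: -1/545 ≈ -0.0018349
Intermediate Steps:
1/(-375 + (p + 171)) = 1/(-375 + (-341 + 171)) = 1/(-375 - 170) = 1/(-545) = -1/545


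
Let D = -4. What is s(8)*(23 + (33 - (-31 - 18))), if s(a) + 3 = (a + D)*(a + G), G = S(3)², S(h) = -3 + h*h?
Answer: 18165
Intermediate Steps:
S(h) = -3 + h²
G = 36 (G = (-3 + 3²)² = (-3 + 9)² = 6² = 36)
s(a) = -3 + (-4 + a)*(36 + a) (s(a) = -3 + (a - 4)*(a + 36) = -3 + (-4 + a)*(36 + a))
s(8)*(23 + (33 - (-31 - 18))) = (-147 + 8² + 32*8)*(23 + (33 - (-31 - 18))) = (-147 + 64 + 256)*(23 + (33 - 1*(-49))) = 173*(23 + (33 + 49)) = 173*(23 + 82) = 173*105 = 18165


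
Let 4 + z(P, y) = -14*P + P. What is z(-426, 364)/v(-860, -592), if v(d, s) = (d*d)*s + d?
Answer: -2767/218922030 ≈ -1.2639e-5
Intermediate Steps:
z(P, y) = -4 - 13*P (z(P, y) = -4 + (-14*P + P) = -4 - 13*P)
v(d, s) = d + s*d² (v(d, s) = d²*s + d = s*d² + d = d + s*d²)
z(-426, 364)/v(-860, -592) = (-4 - 13*(-426))/((-860*(1 - 860*(-592)))) = (-4 + 5538)/((-860*(1 + 509120))) = 5534/((-860*509121)) = 5534/(-437844060) = 5534*(-1/437844060) = -2767/218922030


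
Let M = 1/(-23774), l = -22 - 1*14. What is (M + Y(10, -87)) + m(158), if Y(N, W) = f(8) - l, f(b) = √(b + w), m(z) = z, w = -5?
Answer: 4612155/23774 + √3 ≈ 195.73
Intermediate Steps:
l = -36 (l = -22 - 14 = -36)
f(b) = √(-5 + b) (f(b) = √(b - 5) = √(-5 + b))
Y(N, W) = 36 + √3 (Y(N, W) = √(-5 + 8) - 1*(-36) = √3 + 36 = 36 + √3)
M = -1/23774 ≈ -4.2063e-5
(M + Y(10, -87)) + m(158) = (-1/23774 + (36 + √3)) + 158 = (855863/23774 + √3) + 158 = 4612155/23774 + √3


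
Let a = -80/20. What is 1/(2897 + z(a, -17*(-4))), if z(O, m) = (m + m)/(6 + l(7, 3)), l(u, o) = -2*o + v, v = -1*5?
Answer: 5/14349 ≈ 0.00034846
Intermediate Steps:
v = -5
a = -4 (a = -80*1/20 = -4)
l(u, o) = -5 - 2*o (l(u, o) = -2*o - 5 = -5 - 2*o)
z(O, m) = -2*m/5 (z(O, m) = (m + m)/(6 + (-5 - 2*3)) = (2*m)/(6 + (-5 - 6)) = (2*m)/(6 - 11) = (2*m)/(-5) = (2*m)*(-1/5) = -2*m/5)
1/(2897 + z(a, -17*(-4))) = 1/(2897 - (-34)*(-4)/5) = 1/(2897 - 2/5*68) = 1/(2897 - 136/5) = 1/(14349/5) = 5/14349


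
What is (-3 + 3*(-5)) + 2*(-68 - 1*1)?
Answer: -156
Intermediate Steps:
(-3 + 3*(-5)) + 2*(-68 - 1*1) = (-3 - 15) + 2*(-68 - 1) = -18 + 2*(-69) = -18 - 138 = -156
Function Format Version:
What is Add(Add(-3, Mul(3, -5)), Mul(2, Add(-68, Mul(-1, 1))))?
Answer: -156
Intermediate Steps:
Add(Add(-3, Mul(3, -5)), Mul(2, Add(-68, Mul(-1, 1)))) = Add(Add(-3, -15), Mul(2, Add(-68, -1))) = Add(-18, Mul(2, -69)) = Add(-18, -138) = -156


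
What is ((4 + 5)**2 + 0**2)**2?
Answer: 6561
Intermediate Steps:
((4 + 5)**2 + 0**2)**2 = (9**2 + 0)**2 = (81 + 0)**2 = 81**2 = 6561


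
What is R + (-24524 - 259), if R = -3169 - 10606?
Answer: -38558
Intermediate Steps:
R = -13775
R + (-24524 - 259) = -13775 + (-24524 - 259) = -13775 - 24783 = -38558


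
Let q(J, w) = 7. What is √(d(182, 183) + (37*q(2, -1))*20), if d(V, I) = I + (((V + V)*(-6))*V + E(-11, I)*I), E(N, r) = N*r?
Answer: 2*I*√190126 ≈ 872.07*I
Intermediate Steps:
d(V, I) = I - 12*V² - 11*I² (d(V, I) = I + (((V + V)*(-6))*V + (-11*I)*I) = I + (((2*V)*(-6))*V - 11*I²) = I + ((-12*V)*V - 11*I²) = I + (-12*V² - 11*I²) = I - 12*V² - 11*I²)
√(d(182, 183) + (37*q(2, -1))*20) = √((183 - 12*182² - 11*183²) + (37*7)*20) = √((183 - 12*33124 - 11*33489) + 259*20) = √((183 - 397488 - 368379) + 5180) = √(-765684 + 5180) = √(-760504) = 2*I*√190126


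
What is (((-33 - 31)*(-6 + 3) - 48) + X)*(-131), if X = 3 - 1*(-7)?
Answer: -20174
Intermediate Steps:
X = 10 (X = 3 + 7 = 10)
(((-33 - 31)*(-6 + 3) - 48) + X)*(-131) = (((-33 - 31)*(-6 + 3) - 48) + 10)*(-131) = ((-64*(-3) - 48) + 10)*(-131) = ((192 - 48) + 10)*(-131) = (144 + 10)*(-131) = 154*(-131) = -20174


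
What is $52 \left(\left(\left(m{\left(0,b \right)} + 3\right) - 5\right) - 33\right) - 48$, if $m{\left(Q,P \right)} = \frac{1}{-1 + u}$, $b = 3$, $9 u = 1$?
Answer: $- \frac{3853}{2} \approx -1926.5$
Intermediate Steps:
$u = \frac{1}{9}$ ($u = \frac{1}{9} \cdot 1 = \frac{1}{9} \approx 0.11111$)
$m{\left(Q,P \right)} = - \frac{9}{8}$ ($m{\left(Q,P \right)} = \frac{1}{-1 + \frac{1}{9}} = \frac{1}{- \frac{8}{9}} = - \frac{9}{8}$)
$52 \left(\left(\left(m{\left(0,b \right)} + 3\right) - 5\right) - 33\right) - 48 = 52 \left(\left(\left(- \frac{9}{8} + 3\right) - 5\right) - 33\right) - 48 = 52 \left(\left(\frac{15}{8} - 5\right) - 33\right) - 48 = 52 \left(- \frac{25}{8} - 33\right) - 48 = 52 \left(- \frac{289}{8}\right) - 48 = - \frac{3757}{2} - 48 = - \frac{3853}{2}$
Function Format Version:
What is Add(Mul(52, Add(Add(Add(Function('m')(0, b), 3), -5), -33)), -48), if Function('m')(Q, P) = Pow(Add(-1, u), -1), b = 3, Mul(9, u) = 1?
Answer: Rational(-3853, 2) ≈ -1926.5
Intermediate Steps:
u = Rational(1, 9) (u = Mul(Rational(1, 9), 1) = Rational(1, 9) ≈ 0.11111)
Function('m')(Q, P) = Rational(-9, 8) (Function('m')(Q, P) = Pow(Add(-1, Rational(1, 9)), -1) = Pow(Rational(-8, 9), -1) = Rational(-9, 8))
Add(Mul(52, Add(Add(Add(Function('m')(0, b), 3), -5), -33)), -48) = Add(Mul(52, Add(Add(Add(Rational(-9, 8), 3), -5), -33)), -48) = Add(Mul(52, Add(Add(Rational(15, 8), -5), -33)), -48) = Add(Mul(52, Add(Rational(-25, 8), -33)), -48) = Add(Mul(52, Rational(-289, 8)), -48) = Add(Rational(-3757, 2), -48) = Rational(-3853, 2)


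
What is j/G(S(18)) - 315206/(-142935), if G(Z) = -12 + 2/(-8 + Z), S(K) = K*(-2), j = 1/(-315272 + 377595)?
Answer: 208232459720/94426262853 ≈ 2.2052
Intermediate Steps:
j = 1/62323 ≈ 1.6045e-5
S(K) = -2*K
G(Z) = -12 + 2/(-8 + Z)
j/G(S(18)) - 315206/(-142935) = 1/(62323*((2*(49 - (-12)*18)/(-8 - 2*18)))) - 315206/(-142935) = 1/(62323*((2*(49 - 6*(-36))/(-8 - 36)))) - 315206*(-1/142935) = 1/(62323*((2*(49 + 216)/(-44)))) + 315206/142935 = 1/(62323*((2*(-1/44)*265))) + 315206/142935 = 1/(62323*(-265/22)) + 315206/142935 = (1/62323)*(-22/265) + 315206/142935 = -22/16515595 + 315206/142935 = 208232459720/94426262853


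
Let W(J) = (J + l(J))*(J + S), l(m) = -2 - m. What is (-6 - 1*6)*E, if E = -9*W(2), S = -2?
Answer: 0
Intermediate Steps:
W(J) = 4 - 2*J (W(J) = (J + (-2 - J))*(J - 2) = -2*(-2 + J) = 4 - 2*J)
E = 0 (E = -9*(4 - 2*2) = -9*(4 - 4) = -9*0 = 0)
(-6 - 1*6)*E = (-6 - 1*6)*0 = (-6 - 6)*0 = -12*0 = 0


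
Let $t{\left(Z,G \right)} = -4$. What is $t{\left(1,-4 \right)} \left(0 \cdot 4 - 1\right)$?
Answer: $4$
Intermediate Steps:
$t{\left(1,-4 \right)} \left(0 \cdot 4 - 1\right) = - 4 \left(0 \cdot 4 - 1\right) = - 4 \left(0 - 1\right) = \left(-4\right) \left(-1\right) = 4$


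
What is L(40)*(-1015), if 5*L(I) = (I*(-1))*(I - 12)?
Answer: 227360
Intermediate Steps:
L(I) = -I*(-12 + I)/5 (L(I) = ((I*(-1))*(I - 12))/5 = ((-I)*(-12 + I))/5 = (-I*(-12 + I))/5 = -I*(-12 + I)/5)
L(40)*(-1015) = ((1/5)*40*(12 - 1*40))*(-1015) = ((1/5)*40*(12 - 40))*(-1015) = ((1/5)*40*(-28))*(-1015) = -224*(-1015) = 227360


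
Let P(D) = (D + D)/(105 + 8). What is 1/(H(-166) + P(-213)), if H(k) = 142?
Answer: 113/15620 ≈ 0.0072343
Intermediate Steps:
P(D) = 2*D/113 (P(D) = (2*D)/113 = (2*D)*(1/113) = 2*D/113)
1/(H(-166) + P(-213)) = 1/(142 + (2/113)*(-213)) = 1/(142 - 426/113) = 1/(15620/113) = 113/15620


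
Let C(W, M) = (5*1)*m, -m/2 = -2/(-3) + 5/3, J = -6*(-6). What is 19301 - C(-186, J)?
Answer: 57973/3 ≈ 19324.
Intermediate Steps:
J = 36
m = -14/3 (m = -2*(-2/(-3) + 5/3) = -2*(-2*(-1/3) + 5*(1/3)) = -2*(2/3 + 5/3) = -2*7/3 = -14/3 ≈ -4.6667)
C(W, M) = -70/3 (C(W, M) = (5*1)*(-14/3) = 5*(-14/3) = -70/3)
19301 - C(-186, J) = 19301 - 1*(-70/3) = 19301 + 70/3 = 57973/3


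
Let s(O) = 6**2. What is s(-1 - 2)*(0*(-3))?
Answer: 0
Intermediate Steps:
s(O) = 36
s(-1 - 2)*(0*(-3)) = 36*(0*(-3)) = 36*0 = 0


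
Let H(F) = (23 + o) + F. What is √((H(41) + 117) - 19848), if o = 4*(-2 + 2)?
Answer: I*√19667 ≈ 140.24*I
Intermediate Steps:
o = 0 (o = 4*0 = 0)
H(F) = 23 + F (H(F) = (23 + 0) + F = 23 + F)
√((H(41) + 117) - 19848) = √(((23 + 41) + 117) - 19848) = √((64 + 117) - 19848) = √(181 - 19848) = √(-19667) = I*√19667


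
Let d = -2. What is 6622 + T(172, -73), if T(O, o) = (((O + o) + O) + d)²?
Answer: 78983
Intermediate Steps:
T(O, o) = (-2 + o + 2*O)² (T(O, o) = (((O + o) + O) - 2)² = ((o + 2*O) - 2)² = (-2 + o + 2*O)²)
6622 + T(172, -73) = 6622 + (-2 - 73 + 2*172)² = 6622 + (-2 - 73 + 344)² = 6622 + 269² = 6622 + 72361 = 78983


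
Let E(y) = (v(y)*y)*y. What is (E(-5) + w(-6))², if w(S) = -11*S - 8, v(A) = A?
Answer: 4489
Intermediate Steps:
w(S) = -8 - 11*S
E(y) = y³ (E(y) = (y*y)*y = y²*y = y³)
(E(-5) + w(-6))² = ((-5)³ + (-8 - 11*(-6)))² = (-125 + (-8 + 66))² = (-125 + 58)² = (-67)² = 4489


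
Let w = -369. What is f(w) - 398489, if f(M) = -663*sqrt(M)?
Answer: -398489 - 1989*I*sqrt(41) ≈ -3.9849e+5 - 12736.0*I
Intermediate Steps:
f(w) - 398489 = -1989*I*sqrt(41) - 398489 = -398489 - 1989*I*sqrt(41)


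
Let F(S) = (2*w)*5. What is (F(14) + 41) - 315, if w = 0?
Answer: -274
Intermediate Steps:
F(S) = 0 (F(S) = (2*0)*5 = 0*5 = 0)
(F(14) + 41) - 315 = (0 + 41) - 315 = 41 - 315 = -274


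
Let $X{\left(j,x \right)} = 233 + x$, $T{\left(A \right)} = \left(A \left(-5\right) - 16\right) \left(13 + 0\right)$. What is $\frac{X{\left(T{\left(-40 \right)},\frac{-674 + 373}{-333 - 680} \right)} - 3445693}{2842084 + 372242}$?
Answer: $- \frac{1163416893}{1085370746} \approx -1.0719$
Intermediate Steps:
$T{\left(A \right)} = -208 - 65 A$ ($T{\left(A \right)} = \left(- 5 A - 16\right) 13 = \left(-16 - 5 A\right) 13 = -208 - 65 A$)
$\frac{X{\left(T{\left(-40 \right)},\frac{-674 + 373}{-333 - 680} \right)} - 3445693}{2842084 + 372242} = \frac{\left(233 + \frac{-674 + 373}{-333 - 680}\right) - 3445693}{2842084 + 372242} = \frac{\left(233 - \frac{301}{-1013}\right) - 3445693}{3214326} = \left(\left(233 - - \frac{301}{1013}\right) - 3445693\right) \frac{1}{3214326} = \left(\left(233 + \frac{301}{1013}\right) - 3445693\right) \frac{1}{3214326} = \left(\frac{236330}{1013} - 3445693\right) \frac{1}{3214326} = \left(- \frac{3490250679}{1013}\right) \frac{1}{3214326} = - \frac{1163416893}{1085370746}$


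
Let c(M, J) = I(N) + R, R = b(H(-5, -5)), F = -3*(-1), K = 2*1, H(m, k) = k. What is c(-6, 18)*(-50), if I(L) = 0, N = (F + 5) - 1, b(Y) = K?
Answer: -100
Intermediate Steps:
K = 2
b(Y) = 2
F = 3
N = 7 (N = (3 + 5) - 1 = 8 - 1 = 7)
R = 2
c(M, J) = 2 (c(M, J) = 0 + 2 = 2)
c(-6, 18)*(-50) = 2*(-50) = -100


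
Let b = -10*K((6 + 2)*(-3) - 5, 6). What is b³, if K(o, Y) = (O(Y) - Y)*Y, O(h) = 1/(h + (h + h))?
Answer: 1225043000/27 ≈ 4.5372e+7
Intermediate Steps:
O(h) = 1/(3*h) (O(h) = 1/(h + 2*h) = 1/(3*h))
K(o, Y) = Y*(-Y + 1/(3*Y)) (K(o, Y) = (1/(3*Y) - Y)*Y = (-Y + 1/(3*Y))*Y = Y*(-Y + 1/(3*Y)))
b = 1070/3 (b = -10*(⅓ - 1*6²) = -10*(⅓ - 1*36) = -10*(⅓ - 36) = -10*(-107/3) = 1070/3 ≈ 356.67)
b³ = (1070/3)³ = 1225043000/27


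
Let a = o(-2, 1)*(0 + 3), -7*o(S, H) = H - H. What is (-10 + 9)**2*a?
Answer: 0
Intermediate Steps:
o(S, H) = 0 (o(S, H) = -(H - H)/7 = -1/7*0 = 0)
a = 0 (a = 0*(0 + 3) = 0*3 = 0)
(-10 + 9)**2*a = (-10 + 9)**2*0 = (-1)**2*0 = 1*0 = 0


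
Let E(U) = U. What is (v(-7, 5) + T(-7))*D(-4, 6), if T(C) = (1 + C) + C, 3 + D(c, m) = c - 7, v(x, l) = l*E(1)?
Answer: 112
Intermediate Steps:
v(x, l) = l (v(x, l) = l*1 = l)
D(c, m) = -10 + c (D(c, m) = -3 + (c - 7) = -3 + (-7 + c) = -10 + c)
T(C) = 1 + 2*C
(v(-7, 5) + T(-7))*D(-4, 6) = (5 + (1 + 2*(-7)))*(-10 - 4) = (5 + (1 - 14))*(-14) = (5 - 13)*(-14) = -8*(-14) = 112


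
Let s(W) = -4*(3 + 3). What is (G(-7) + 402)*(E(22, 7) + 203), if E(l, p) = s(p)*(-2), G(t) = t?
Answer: 99145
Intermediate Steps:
s(W) = -24 (s(W) = -4*6 = -24)
E(l, p) = 48 (E(l, p) = -24*(-2) = 48)
(G(-7) + 402)*(E(22, 7) + 203) = (-7 + 402)*(48 + 203) = 395*251 = 99145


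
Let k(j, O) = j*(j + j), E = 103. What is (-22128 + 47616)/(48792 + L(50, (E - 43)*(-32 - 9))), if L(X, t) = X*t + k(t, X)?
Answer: 531/250604 ≈ 0.0021189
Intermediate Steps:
k(j, O) = 2*j**2 (k(j, O) = j*(2*j) = 2*j**2)
L(X, t) = 2*t**2 + X*t (L(X, t) = X*t + 2*t**2 = 2*t**2 + X*t)
(-22128 + 47616)/(48792 + L(50, (E - 43)*(-32 - 9))) = (-22128 + 47616)/(48792 + ((103 - 43)*(-32 - 9))*(50 + 2*((103 - 43)*(-32 - 9)))) = 25488/(48792 + (60*(-41))*(50 + 2*(60*(-41)))) = 25488/(48792 - 2460*(50 + 2*(-2460))) = 25488/(48792 - 2460*(50 - 4920)) = 25488/(48792 - 2460*(-4870)) = 25488/(48792 + 11980200) = 25488/12028992 = 25488*(1/12028992) = 531/250604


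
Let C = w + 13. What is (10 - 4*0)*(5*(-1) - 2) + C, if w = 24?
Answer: -33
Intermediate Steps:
C = 37 (C = 24 + 13 = 37)
(10 - 4*0)*(5*(-1) - 2) + C = (10 - 4*0)*(5*(-1) - 2) + 37 = (10 + 0)*(-5 - 2) + 37 = 10*(-7) + 37 = -70 + 37 = -33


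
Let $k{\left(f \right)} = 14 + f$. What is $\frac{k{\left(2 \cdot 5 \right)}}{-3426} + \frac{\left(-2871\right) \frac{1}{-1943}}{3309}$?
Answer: $- \frac{276761}{42197471} \approx -0.0065587$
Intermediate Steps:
$\frac{k{\left(2 \cdot 5 \right)}}{-3426} + \frac{\left(-2871\right) \frac{1}{-1943}}{3309} = \frac{14 + 2 \cdot 5}{-3426} + \frac{\left(-2871\right) \frac{1}{-1943}}{3309} = \left(14 + 10\right) \left(- \frac{1}{3426}\right) + \left(-2871\right) \left(- \frac{1}{1943}\right) \frac{1}{3309} = 24 \left(- \frac{1}{3426}\right) + \frac{99}{67} \cdot \frac{1}{3309} = - \frac{4}{571} + \frac{33}{73901} = - \frac{276761}{42197471}$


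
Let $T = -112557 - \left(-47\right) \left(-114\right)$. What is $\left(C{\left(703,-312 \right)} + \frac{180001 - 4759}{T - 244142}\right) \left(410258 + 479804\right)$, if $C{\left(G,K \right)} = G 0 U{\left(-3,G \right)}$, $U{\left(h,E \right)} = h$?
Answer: $- \frac{155976245004}{362057} \approx -4.3081 \cdot 10^{5}$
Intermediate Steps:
$T = -117915$ ($T = -112557 - 5358 = -117915$)
$C{\left(G,K \right)} = 0$ ($C{\left(G,K \right)} = G 0 \left(-3\right) = 0 \left(-3\right) = 0$)
$\left(C{\left(703,-312 \right)} + \frac{180001 - 4759}{T - 244142}\right) \left(410258 + 479804\right) = \left(0 + \frac{180001 - 4759}{-117915 - 244142}\right) \left(410258 + 479804\right) = \left(0 + \frac{175242}{-362057}\right) 890062 = \left(0 + 175242 \left(- \frac{1}{362057}\right)\right) 890062 = \left(0 - \frac{175242}{362057}\right) 890062 = \left(- \frac{175242}{362057}\right) 890062 = - \frac{155976245004}{362057}$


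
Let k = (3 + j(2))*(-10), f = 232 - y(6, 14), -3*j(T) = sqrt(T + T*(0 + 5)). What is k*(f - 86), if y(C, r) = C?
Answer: -4200 + 2800*sqrt(3)/3 ≈ -2583.4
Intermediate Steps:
j(T) = -sqrt(6)*sqrt(T)/3 (j(T) = -sqrt(T + T*(0 + 5))/3 = -sqrt(T + T*5)/3 = -sqrt(T + 5*T)/3 = -sqrt(6)*sqrt(T)/3)
f = 226 (f = 232 - 1*6 = 232 - 6 = 226)
k = -30 + 20*sqrt(3)/3 (k = (3 - sqrt(6)*sqrt(2)/3)*(-10) = (3 - 2*sqrt(3)/3)*(-10) = -30 + 20*sqrt(3)/3 ≈ -18.453)
k*(f - 86) = (-30 + 20*sqrt(3)/3)*(226 - 86) = (-30 + 20*sqrt(3)/3)*140 = -4200 + 2800*sqrt(3)/3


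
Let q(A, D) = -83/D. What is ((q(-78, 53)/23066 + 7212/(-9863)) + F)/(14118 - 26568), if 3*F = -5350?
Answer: 12906813102703/90069508371780 ≈ 0.14330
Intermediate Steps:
F = -5350/3 (F = (1/3)*(-5350) = -5350/3 ≈ -1783.3)
((q(-78, 53)/23066 + 7212/(-9863)) + F)/(14118 - 26568) = ((-83/53/23066 + 7212/(-9863)) - 5350/3)/(14118 - 26568) = ((-83*1/53*(1/23066) + 7212*(-1/9863)) - 5350/3)/(-12450) = ((-83/53*1/23066 - 7212/9863) - 5350/3)*(-1/12450) = ((-83/1222498 - 7212/9863) - 5350/3)*(-1/12450) = (-8817474205/12057497774 - 5350/3)*(-1/12450) = -64534065513515/36172493322*(-1/12450) = 12906813102703/90069508371780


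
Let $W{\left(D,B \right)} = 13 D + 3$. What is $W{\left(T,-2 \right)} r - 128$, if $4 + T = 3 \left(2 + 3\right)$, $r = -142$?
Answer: $-20860$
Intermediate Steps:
$T = 11$ ($T = -4 + 3 \left(2 + 3\right) = -4 + 3 \cdot 5 = -4 + 15 = 11$)
$W{\left(D,B \right)} = 3 + 13 D$
$W{\left(T,-2 \right)} r - 128 = \left(3 + 13 \cdot 11\right) \left(-142\right) - 128 = \left(3 + 143\right) \left(-142\right) - 128 = 146 \left(-142\right) - 128 = -20732 - 128 = -20860$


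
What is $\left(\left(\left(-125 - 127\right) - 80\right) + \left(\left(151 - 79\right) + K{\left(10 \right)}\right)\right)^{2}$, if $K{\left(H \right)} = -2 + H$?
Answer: $63504$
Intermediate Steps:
$\left(\left(\left(-125 - 127\right) - 80\right) + \left(\left(151 - 79\right) + K{\left(10 \right)}\right)\right)^{2} = \left(\left(\left(-125 - 127\right) - 80\right) + \left(\left(151 - 79\right) + \left(-2 + 10\right)\right)\right)^{2} = \left(\left(-252 - 80\right) + \left(\left(151 - 79\right) + 8\right)\right)^{2} = \left(-332 + \left(72 + 8\right)\right)^{2} = \left(-332 + 80\right)^{2} = \left(-252\right)^{2} = 63504$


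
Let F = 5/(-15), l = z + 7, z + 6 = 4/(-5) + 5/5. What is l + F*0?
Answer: 6/5 ≈ 1.2000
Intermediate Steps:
z = -29/5 (z = -6 + (4/(-5) + 5/5) = -6 + (4*(-⅕) + 5*(⅕)) = -6 + (-⅘ + 1) = -6 + ⅕ = -29/5 ≈ -5.8000)
l = 6/5 (l = -29/5 + 7 = 6/5 ≈ 1.2000)
F = -⅓ (F = 5*(-1/15) = -⅓ ≈ -0.33333)
l + F*0 = 6/5 - ⅓*0 = 6/5 + 0 = 6/5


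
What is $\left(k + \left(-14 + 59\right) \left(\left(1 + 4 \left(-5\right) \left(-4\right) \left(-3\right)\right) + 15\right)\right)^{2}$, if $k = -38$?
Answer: $102373924$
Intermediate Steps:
$\left(k + \left(-14 + 59\right) \left(\left(1 + 4 \left(-5\right) \left(-4\right) \left(-3\right)\right) + 15\right)\right)^{2} = \left(-38 + \left(-14 + 59\right) \left(\left(1 + 4 \left(-5\right) \left(-4\right) \left(-3\right)\right) + 15\right)\right)^{2} = \left(-38 + 45 \left(\left(1 + 4 \cdot 20 \left(-3\right)\right) + 15\right)\right)^{2} = \left(-38 + 45 \left(\left(1 + 4 \left(-60\right)\right) + 15\right)\right)^{2} = \left(-38 + 45 \left(\left(1 - 240\right) + 15\right)\right)^{2} = \left(-38 + 45 \left(-239 + 15\right)\right)^{2} = \left(-38 + 45 \left(-224\right)\right)^{2} = \left(-38 - 10080\right)^{2} = \left(-10118\right)^{2} = 102373924$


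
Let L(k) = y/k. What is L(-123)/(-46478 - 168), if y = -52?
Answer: -26/2868729 ≈ -9.0633e-6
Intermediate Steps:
L(k) = -52/k
L(-123)/(-46478 - 168) = (-52/(-123))/(-46478 - 168) = -52*(-1/123)/(-46646) = (52/123)*(-1/46646) = -26/2868729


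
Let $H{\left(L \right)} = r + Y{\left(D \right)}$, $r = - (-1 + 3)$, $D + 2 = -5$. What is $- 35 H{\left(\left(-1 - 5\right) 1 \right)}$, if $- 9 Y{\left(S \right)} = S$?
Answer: $\frac{385}{9} \approx 42.778$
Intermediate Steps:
$D = -7$ ($D = -2 - 5 = -7$)
$Y{\left(S \right)} = - \frac{S}{9}$
$r = -2$ ($r = \left(-1\right) 2 = -2$)
$H{\left(L \right)} = - \frac{11}{9}$ ($H{\left(L \right)} = -2 - - \frac{7}{9} = -2 + \frac{7}{9} = - \frac{11}{9}$)
$- 35 H{\left(\left(-1 - 5\right) 1 \right)} = \left(-35\right) \left(- \frac{11}{9}\right) = \frac{385}{9}$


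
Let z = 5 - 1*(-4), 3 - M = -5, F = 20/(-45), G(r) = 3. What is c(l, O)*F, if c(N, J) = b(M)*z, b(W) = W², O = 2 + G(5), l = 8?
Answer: -256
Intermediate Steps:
F = -4/9 (F = 20*(-1/45) = -4/9 ≈ -0.44444)
M = 8 (M = 3 - 1*(-5) = 3 + 5 = 8)
z = 9 (z = 5 + 4 = 9)
O = 5 (O = 2 + 3 = 5)
c(N, J) = 576 (c(N, J) = 8²*9 = 64*9 = 576)
c(l, O)*F = 576*(-4/9) = -256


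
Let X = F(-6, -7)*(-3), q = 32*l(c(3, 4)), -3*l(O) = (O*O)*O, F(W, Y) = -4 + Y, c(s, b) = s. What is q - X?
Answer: -321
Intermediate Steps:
l(O) = -O**3/3 (l(O) = -O*O*O/3 = -O**2*O/3 = -O**3/3)
q = -288 (q = 32*(-1/3*3**3) = 32*(-1/3*27) = 32*(-9) = -288)
X = 33 (X = (-4 - 7)*(-3) = -11*(-3) = 33)
q - X = -288 - 1*33 = -288 - 33 = -321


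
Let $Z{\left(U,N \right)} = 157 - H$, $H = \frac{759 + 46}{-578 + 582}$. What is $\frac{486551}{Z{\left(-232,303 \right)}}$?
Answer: $- \frac{1946204}{177} \approx -10996.0$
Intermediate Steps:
$H = \frac{805}{4} \approx 201.25$
$Z{\left(U,N \right)} = - \frac{177}{4}$ ($Z{\left(U,N \right)} = 157 - \frac{805}{4} = - \frac{177}{4}$)
$\frac{486551}{Z{\left(-232,303 \right)}} = \frac{486551}{- \frac{177}{4}} = 486551 \left(- \frac{4}{177}\right) = - \frac{1946204}{177}$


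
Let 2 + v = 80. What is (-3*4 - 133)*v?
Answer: -11310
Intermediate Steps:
v = 78 (v = -2 + 80 = 78)
(-3*4 - 133)*v = (-3*4 - 133)*78 = (-12 - 133)*78 = -145*78 = -11310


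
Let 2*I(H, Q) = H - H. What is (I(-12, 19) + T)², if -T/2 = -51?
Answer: 10404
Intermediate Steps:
T = 102 (T = -2*(-51) = 102)
I(H, Q) = 0 (I(H, Q) = (H - H)/2 = (½)*0 = 0)
(I(-12, 19) + T)² = (0 + 102)² = 102² = 10404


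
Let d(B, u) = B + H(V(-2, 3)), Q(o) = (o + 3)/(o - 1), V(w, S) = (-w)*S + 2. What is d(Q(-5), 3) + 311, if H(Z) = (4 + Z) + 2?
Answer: 976/3 ≈ 325.33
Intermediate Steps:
V(w, S) = 2 - S*w (V(w, S) = -S*w + 2 = 2 - S*w)
H(Z) = 6 + Z
Q(o) = (3 + o)/(-1 + o)
d(B, u) = 14 + B (d(B, u) = B + (6 + (2 - 1*3*(-2))) = B + (6 + (2 + 6)) = B + (6 + 8) = B + 14 = 14 + B)
d(Q(-5), 3) + 311 = (14 + (3 - 5)/(-1 - 5)) + 311 = (14 - 2/(-6)) + 311 = (14 - ⅙*(-2)) + 311 = (14 + ⅓) + 311 = 43/3 + 311 = 976/3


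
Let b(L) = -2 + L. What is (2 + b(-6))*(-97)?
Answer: 582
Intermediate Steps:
(2 + b(-6))*(-97) = (2 + (-2 - 6))*(-97) = (2 - 8)*(-97) = -6*(-97) = 582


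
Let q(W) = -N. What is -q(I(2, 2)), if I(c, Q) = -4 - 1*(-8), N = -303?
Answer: -303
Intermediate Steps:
I(c, Q) = 4 (I(c, Q) = -4 + 8 = 4)
q(W) = 303 (q(W) = -1*(-303) = 303)
-q(I(2, 2)) = -1*303 = -303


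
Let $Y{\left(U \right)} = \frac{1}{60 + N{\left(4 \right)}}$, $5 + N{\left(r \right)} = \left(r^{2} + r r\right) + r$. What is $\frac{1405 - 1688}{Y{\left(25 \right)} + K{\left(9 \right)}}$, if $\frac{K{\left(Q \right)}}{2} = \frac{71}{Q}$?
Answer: $- \frac{231777}{12931} \approx -17.924$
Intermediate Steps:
$N{\left(r \right)} = -5 + r + 2 r^{2}$ ($N{\left(r \right)} = -5 + \left(\left(r^{2} + r r\right) + r\right) = -5 + \left(\left(r^{2} + r^{2}\right) + r\right) = -5 + \left(2 r^{2} + r\right) = -5 + \left(r + 2 r^{2}\right) = -5 + r + 2 r^{2}$)
$K{\left(Q \right)} = \frac{142}{Q}$ ($K{\left(Q \right)} = 2 \frac{71}{Q} = \frac{142}{Q}$)
$Y{\left(U \right)} = \frac{1}{91}$ ($Y{\left(U \right)} = \frac{1}{60 + \left(-5 + 4 + 2 \cdot 4^{2}\right)} = \frac{1}{60 + \left(-5 + 4 + 2 \cdot 16\right)} = \frac{1}{60 + \left(-5 + 4 + 32\right)} = \frac{1}{60 + 31} = \frac{1}{91}$)
$\frac{1405 - 1688}{Y{\left(25 \right)} + K{\left(9 \right)}} = \frac{1405 - 1688}{\frac{1}{91} + \frac{142}{9}} = - \frac{283}{\frac{1}{91} + 142 \cdot \frac{1}{9}} = - \frac{283}{\frac{1}{91} + \frac{142}{9}} = - \frac{283}{\frac{12931}{819}} = \left(-283\right) \frac{819}{12931} = - \frac{231777}{12931}$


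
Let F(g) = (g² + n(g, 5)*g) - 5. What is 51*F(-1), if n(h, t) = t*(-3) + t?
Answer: 306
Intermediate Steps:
n(h, t) = -2*t (n(h, t) = -3*t + t = -2*t)
F(g) = -5 + g² - 10*g (F(g) = (g² + (-2*5)*g) - 5 = (g² - 10*g) - 5 = -5 + g² - 10*g)
51*F(-1) = 51*(-5 + (-1)² - 10*(-1)) = 51*(-5 + 1 + 10) = 51*6 = 306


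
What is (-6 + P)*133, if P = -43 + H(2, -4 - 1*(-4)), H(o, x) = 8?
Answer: -5453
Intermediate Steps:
P = -35 (P = -43 + 8 = -35)
(-6 + P)*133 = (-6 - 35)*133 = -41*133 = -5453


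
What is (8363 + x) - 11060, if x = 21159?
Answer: 18462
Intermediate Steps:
(8363 + x) - 11060 = (8363 + 21159) - 11060 = 29522 - 11060 = 18462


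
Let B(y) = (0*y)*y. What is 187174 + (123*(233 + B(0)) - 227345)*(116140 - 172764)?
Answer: 11250583238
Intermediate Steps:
B(y) = 0 (B(y) = 0*y = 0)
187174 + (123*(233 + B(0)) - 227345)*(116140 - 172764) = 187174 + (123*(233 + 0) - 227345)*(116140 - 172764) = 187174 + (123*233 - 227345)*(-56624) = 187174 + (28659 - 227345)*(-56624) = 187174 - 198686*(-56624) = 187174 + 11250396064 = 11250583238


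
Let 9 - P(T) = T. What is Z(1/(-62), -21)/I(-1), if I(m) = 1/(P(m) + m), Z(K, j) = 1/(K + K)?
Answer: -279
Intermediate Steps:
P(T) = 9 - T
Z(K, j) = 1/(2*K)
I(m) = 1/9 (I(m) = 1/((9 - m) + m) = 1/9)
Z(1/(-62), -21)/I(-1) = (1/(2*(1/(-62))))/(1/9) = (1/(2*(-1/62)))*9 = ((1/2)*(-62))*9 = -31*9 = -279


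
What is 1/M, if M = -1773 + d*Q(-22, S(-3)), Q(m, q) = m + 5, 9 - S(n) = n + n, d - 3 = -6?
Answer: -1/1722 ≈ -0.00058072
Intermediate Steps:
d = -3 (d = 3 - 6 = -3)
S(n) = 9 - 2*n (S(n) = 9 - (n + n) = 9 - 2*n)
Q(m, q) = 5 + m
M = -1722 (M = -1773 - 3*(5 - 22) = -1773 - 3*(-17) = -1773 + 51 = -1722)
1/M = 1/(-1722) = -1/1722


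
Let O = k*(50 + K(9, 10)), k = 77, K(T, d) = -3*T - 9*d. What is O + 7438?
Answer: 2279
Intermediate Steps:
K(T, d) = -9*d - 3*T
O = -5159 (O = 77*(50 + (-9*10 - 3*9)) = 77*(50 + (-90 - 27)) = 77*(50 - 117) = 77*(-67) = -5159)
O + 7438 = -5159 + 7438 = 2279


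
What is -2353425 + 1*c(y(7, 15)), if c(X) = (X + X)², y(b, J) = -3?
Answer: -2353389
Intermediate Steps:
c(X) = 4*X² (c(X) = (2*X)² = 4*X²)
-2353425 + 1*c(y(7, 15)) = -2353425 + 1*(4*(-3)²) = -2353425 + 1*(4*9) = -2353425 + 1*36 = -2353425 + 36 = -2353389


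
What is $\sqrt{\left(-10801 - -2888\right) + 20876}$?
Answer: $\sqrt{12963} \approx 113.86$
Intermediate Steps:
$\sqrt{\left(-10801 - -2888\right) + 20876} = \sqrt{\left(-10801 + 2888\right) + 20876} = \sqrt{-7913 + 20876} = \sqrt{12963}$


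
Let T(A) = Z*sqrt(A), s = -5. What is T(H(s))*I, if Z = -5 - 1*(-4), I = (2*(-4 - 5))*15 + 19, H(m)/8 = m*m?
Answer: 2510*sqrt(2) ≈ 3549.7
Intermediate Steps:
H(m) = 8*m**2 (H(m) = 8*(m*m) = 8*m**2)
I = -251 (I = (2*(-9))*15 + 19 = -18*15 + 19 = -270 + 19 = -251)
Z = -1 (Z = -5 + 4 = -1)
T(A) = -sqrt(A)
T(H(s))*I = -sqrt(8*(-5)**2)*(-251) = -sqrt(8*25)*(-251) = -sqrt(200)*(-251) = -10*sqrt(2)*(-251) = 2510*sqrt(2)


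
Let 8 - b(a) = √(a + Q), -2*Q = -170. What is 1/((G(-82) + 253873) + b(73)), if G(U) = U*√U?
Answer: 1/(253881 - √158 - 82*I*√82) ≈ 3.939e-6 + 1.152e-8*I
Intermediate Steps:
Q = 85 (Q = -½*(-170) = 85)
b(a) = 8 - √(85 + a) (b(a) = 8 - √(a + 85) = 8 - √(85 + a))
G(U) = U^(3/2)
1/((G(-82) + 253873) + b(73)) = 1/(((-82)^(3/2) + 253873) + (8 - √(85 + 73))) = 1/((-82*I*√82 + 253873) + (8 - √158)) = 1/((253873 - 82*I*√82) + (8 - √158)) = 1/(253881 - √158 - 82*I*√82)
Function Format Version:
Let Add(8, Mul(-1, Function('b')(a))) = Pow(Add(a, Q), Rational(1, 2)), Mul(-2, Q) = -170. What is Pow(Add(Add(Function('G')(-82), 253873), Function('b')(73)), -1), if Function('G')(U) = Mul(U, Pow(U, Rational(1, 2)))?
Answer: Pow(Add(253881, Mul(-1, Pow(158, Rational(1, 2))), Mul(-82, I, Pow(82, Rational(1, 2)))), -1) ≈ Add(3.9390e-6, Mul(1.152e-8, I))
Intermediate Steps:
Q = 85 (Q = Mul(Rational(-1, 2), -170) = 85)
Function('b')(a) = Add(8, Mul(-1, Pow(Add(85, a), Rational(1, 2)))) (Function('b')(a) = Add(8, Mul(-1, Pow(Add(a, 85), Rational(1, 2)))) = Add(8, Mul(-1, Pow(Add(85, a), Rational(1, 2)))))
Function('G')(U) = Pow(U, Rational(3, 2))
Pow(Add(Add(Function('G')(-82), 253873), Function('b')(73)), -1) = Pow(Add(Add(Pow(-82, Rational(3, 2)), 253873), Add(8, Mul(-1, Pow(Add(85, 73), Rational(1, 2))))), -1) = Pow(Add(Add(Mul(-82, I, Pow(82, Rational(1, 2))), 253873), Add(8, Mul(-1, Pow(158, Rational(1, 2))))), -1) = Pow(Add(Add(253873, Mul(-82, I, Pow(82, Rational(1, 2)))), Add(8, Mul(-1, Pow(158, Rational(1, 2))))), -1) = Pow(Add(253881, Mul(-1, Pow(158, Rational(1, 2))), Mul(-82, I, Pow(82, Rational(1, 2)))), -1)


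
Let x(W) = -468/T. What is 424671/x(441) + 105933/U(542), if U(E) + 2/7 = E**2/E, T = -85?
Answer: 293220071/3792 ≈ 77326.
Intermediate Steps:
U(E) = -2/7 + E (U(E) = -2/7 + E**2/E = -2/7 + E)
x(W) = 468/85 (x(W) = -468/(-85) = -468*(-1/85) = 468/85)
424671/x(441) + 105933/U(542) = 424671/(468/85) + 105933/(-2/7 + 542) = 424671*(85/468) + 105933/(3792/7) = 925565/12 + 105933*(7/3792) = 925565/12 + 247177/1264 = 293220071/3792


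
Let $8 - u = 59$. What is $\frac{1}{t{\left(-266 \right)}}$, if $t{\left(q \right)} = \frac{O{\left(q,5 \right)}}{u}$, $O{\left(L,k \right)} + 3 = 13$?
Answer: $- \frac{51}{10} \approx -5.1$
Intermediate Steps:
$u = -51$ ($u = 8 - 59 = -51$)
$O{\left(L,k \right)} = 10$ ($O{\left(L,k \right)} = -3 + 13 = 10$)
$t{\left(q \right)} = - \frac{10}{51}$ ($t{\left(q \right)} = \frac{10}{-51} = 10 \left(- \frac{1}{51}\right) = - \frac{10}{51}$)
$\frac{1}{t{\left(-266 \right)}} = \frac{1}{- \frac{10}{51}} = - \frac{51}{10}$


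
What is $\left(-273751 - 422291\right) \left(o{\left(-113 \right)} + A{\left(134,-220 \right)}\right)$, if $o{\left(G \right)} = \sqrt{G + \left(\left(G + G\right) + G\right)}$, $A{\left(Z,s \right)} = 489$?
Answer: $-340364538 - 1392084 i \sqrt{113} \approx -3.4036 \cdot 10^{8} - 1.4798 \cdot 10^{7} i$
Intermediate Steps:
$o{\left(G \right)} = 2 \sqrt{G}$ ($o{\left(G \right)} = \sqrt{G + \left(2 G + G\right)} = \sqrt{G + 3 G} = \sqrt{4 G} = 2 \sqrt{G}$)
$\left(-273751 - 422291\right) \left(o{\left(-113 \right)} + A{\left(134,-220 \right)}\right) = \left(-273751 - 422291\right) \left(2 \sqrt{-113} + 489\right) = - 696042 \left(2 i \sqrt{113} + 489\right) = - 696042 \left(489 + 2 i \sqrt{113}\right) = -340364538 - 1392084 i \sqrt{113}$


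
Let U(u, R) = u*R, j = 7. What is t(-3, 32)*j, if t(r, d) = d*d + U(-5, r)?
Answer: 7273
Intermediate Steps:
U(u, R) = R*u
t(r, d) = d² - 5*r (t(r, d) = d*d + r*(-5) = d² - 5*r)
t(-3, 32)*j = (32² - 5*(-3))*7 = (1024 + 15)*7 = 1039*7 = 7273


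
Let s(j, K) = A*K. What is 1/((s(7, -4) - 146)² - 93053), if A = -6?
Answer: -1/78169 ≈ -1.2793e-5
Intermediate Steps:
s(j, K) = -6*K
1/((s(7, -4) - 146)² - 93053) = 1/((-6*(-4) - 146)² - 93053) = 1/((24 - 146)² - 93053) = 1/((-122)² - 93053) = 1/(14884 - 93053) = 1/(-78169) = -1/78169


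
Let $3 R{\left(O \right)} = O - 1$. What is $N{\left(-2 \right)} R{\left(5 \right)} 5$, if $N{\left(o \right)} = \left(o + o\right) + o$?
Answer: $-40$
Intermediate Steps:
$R{\left(O \right)} = - \frac{1}{3} + \frac{O}{3}$ ($R{\left(O \right)} = \frac{O - 1}{3} = \frac{-1 + O}{3} = - \frac{1}{3} + \frac{O}{3}$)
$N{\left(o \right)} = 3 o$ ($N{\left(o \right)} = 2 o + o = 3 o$)
$N{\left(-2 \right)} R{\left(5 \right)} 5 = 3 \left(-2\right) \left(- \frac{1}{3} + \frac{1}{3} \cdot 5\right) 5 = - 6 \left(- \frac{1}{3} + \frac{5}{3}\right) 5 = \left(-6\right) \frac{4}{3} \cdot 5 = \left(-8\right) 5 = -40$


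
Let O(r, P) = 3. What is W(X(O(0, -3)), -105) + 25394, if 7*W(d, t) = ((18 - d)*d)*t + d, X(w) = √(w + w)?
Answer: 25484 - 1889*√6/7 ≈ 24823.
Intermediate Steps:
X(w) = √2*√w (X(w) = √(2*w) = √2*√w)
W(d, t) = d/7 + d*t*(18 - d)/7 (W(d, t) = (((18 - d)*d)*t + d)/7 = ((d*(18 - d))*t + d)/7 = (d*t*(18 - d) + d)/7 = (d + d*t*(18 - d))/7 = d/7 + d*t*(18 - d)/7)
W(X(O(0, -3)), -105) + 25394 = (√2*√3)*(1 + 18*(-105) - 1*√2*√3*(-105))/7 + 25394 = √6*(1 - 1890 - 1*√6*(-105))/7 + 25394 = √6*(1 - 1890 + 105*√6)/7 + 25394 = √6*(-1889 + 105*√6)/7 + 25394 = 25394 + √6*(-1889 + 105*√6)/7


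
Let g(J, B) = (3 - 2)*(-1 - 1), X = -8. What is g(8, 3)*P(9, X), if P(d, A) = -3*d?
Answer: 54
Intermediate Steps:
g(J, B) = -2 (g(J, B) = 1*(-2) = -2)
g(8, 3)*P(9, X) = -(-6)*9 = -2*(-27) = 54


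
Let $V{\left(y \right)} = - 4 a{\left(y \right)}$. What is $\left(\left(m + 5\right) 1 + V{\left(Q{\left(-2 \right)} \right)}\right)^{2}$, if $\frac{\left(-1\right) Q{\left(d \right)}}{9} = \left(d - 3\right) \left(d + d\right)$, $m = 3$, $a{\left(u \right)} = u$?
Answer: $529984$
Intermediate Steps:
$Q{\left(d \right)} = - 18 d \left(-3 + d\right)$ ($Q{\left(d \right)} = - 9 \left(d - 3\right) \left(d + d\right) = - 9 \left(-3 + d\right) 2 d = - 9 \cdot 2 d \left(-3 + d\right) = - 18 d \left(-3 + d\right)$)
$V{\left(y \right)} = - 4 y$
$\left(\left(m + 5\right) 1 + V{\left(Q{\left(-2 \right)} \right)}\right)^{2} = \left(\left(3 + 5\right) 1 - 4 \cdot 18 \left(-2\right) \left(3 - -2\right)\right)^{2} = \left(8 \cdot 1 - 4 \cdot 18 \left(-2\right) \left(3 + 2\right)\right)^{2} = \left(8 - 4 \cdot 18 \left(-2\right) 5\right)^{2} = \left(8 - -720\right)^{2} = \left(8 + 720\right)^{2} = 728^{2} = 529984$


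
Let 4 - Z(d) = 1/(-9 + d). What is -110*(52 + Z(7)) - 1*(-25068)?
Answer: 18853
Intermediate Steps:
Z(d) = 4 - 1/(-9 + d)
-110*(52 + Z(7)) - 1*(-25068) = -110*(52 + (-37 + 4*7)/(-9 + 7)) - 1*(-25068) = -110*(52 + (-37 + 28)/(-2)) + 25068 = -110*(52 - 1/2*(-9)) + 25068 = -110*(52 + 9/2) + 25068 = -110*113/2 + 25068 = -6215 + 25068 = 18853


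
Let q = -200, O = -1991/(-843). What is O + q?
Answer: -166609/843 ≈ -197.64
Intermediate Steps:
O = 1991/843 (O = -1991*(-1/843) = 1991/843 ≈ 2.3618)
O + q = 1991/843 - 200 = -166609/843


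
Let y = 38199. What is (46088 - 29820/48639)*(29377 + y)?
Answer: 50493787595104/16213 ≈ 3.1144e+9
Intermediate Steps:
(46088 - 29820/48639)*(29377 + y) = (46088 - 29820/48639)*(29377 + 38199) = (46088 - 29820*1/48639)*67576 = (46088 - 9940/16213)*67576 = (747214804/16213)*67576 = 50493787595104/16213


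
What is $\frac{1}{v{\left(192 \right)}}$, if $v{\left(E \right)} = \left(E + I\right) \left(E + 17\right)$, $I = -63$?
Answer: $\frac{1}{26961} \approx 3.7091 \cdot 10^{-5}$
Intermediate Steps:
$v{\left(E \right)} = \left(-63 + E\right) \left(17 + E\right)$ ($v{\left(E \right)} = \left(E - 63\right) \left(E + 17\right) = \left(-63 + E\right) \left(17 + E\right)$)
$\frac{1}{v{\left(192 \right)}} = \frac{1}{-1071 + 192^{2} - 8832} = \frac{1}{-1071 + 36864 - 8832} = \frac{1}{26961}$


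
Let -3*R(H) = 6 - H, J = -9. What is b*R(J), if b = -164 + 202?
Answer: -190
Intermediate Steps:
R(H) = -2 + H/3 (R(H) = -(6 - H)/3 = -2 + H/3)
b = 38
b*R(J) = 38*(-2 + (⅓)*(-9)) = 38*(-2 - 3) = 38*(-5) = -190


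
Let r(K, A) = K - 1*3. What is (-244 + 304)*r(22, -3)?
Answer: 1140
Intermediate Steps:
r(K, A) = -3 + K (r(K, A) = K - 3 = -3 + K)
(-244 + 304)*r(22, -3) = (-244 + 304)*(-3 + 22) = 60*19 = 1140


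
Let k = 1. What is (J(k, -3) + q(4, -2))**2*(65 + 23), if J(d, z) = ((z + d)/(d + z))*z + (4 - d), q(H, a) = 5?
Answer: 2200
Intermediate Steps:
J(d, z) = 4 + z - d (J(d, z) = ((d + z)/(d + z))*z + (4 - d) = 1*z + (4 - d) = z + (4 - d) = 4 + z - d)
(J(k, -3) + q(4, -2))**2*(65 + 23) = ((4 - 3 - 1*1) + 5)**2*(65 + 23) = ((4 - 3 - 1) + 5)**2*88 = (0 + 5)**2*88 = 5**2*88 = 25*88 = 2200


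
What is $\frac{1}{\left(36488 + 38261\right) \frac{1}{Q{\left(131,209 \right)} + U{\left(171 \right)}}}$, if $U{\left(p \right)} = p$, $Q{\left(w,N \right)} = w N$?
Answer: $\frac{27550}{74749} \approx 0.36857$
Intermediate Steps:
$Q{\left(w,N \right)} = N w$
$\frac{1}{\left(36488 + 38261\right) \frac{1}{Q{\left(131,209 \right)} + U{\left(171 \right)}}} = \frac{1}{\left(36488 + 38261\right) \frac{1}{209 \cdot 131 + 171}} = \frac{1}{74749 \frac{1}{27379 + 171}} = \frac{1}{74749 \cdot \frac{1}{27550}} = \frac{1}{\frac{74749}{27550}} = \frac{27550}{74749}$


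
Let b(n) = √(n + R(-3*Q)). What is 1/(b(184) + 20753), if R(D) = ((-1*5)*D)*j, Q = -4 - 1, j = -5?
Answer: 20753/430686450 - √559/430686450 ≈ 4.8131e-5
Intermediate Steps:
Q = -5
R(D) = 25*D (R(D) = ((-1*5)*D)*(-5) = -5*D*(-5) = 25*D)
b(n) = √(375 + n) (b(n) = √(n + 25*(-3*(-5))) = √(n + 25*15) = √(n + 375) = √(375 + n))
1/(b(184) + 20753) = 1/(√(375 + 184) + 20753) = 1/(√559 + 20753) = 1/(20753 + √559)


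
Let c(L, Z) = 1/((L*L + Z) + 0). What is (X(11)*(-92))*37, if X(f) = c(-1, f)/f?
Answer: -851/33 ≈ -25.788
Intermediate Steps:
c(L, Z) = 1/(Z + L**2) (c(L, Z) = 1/((L**2 + Z) + 0) = 1/((Z + L**2) + 0) = 1/(Z + L**2))
X(f) = 1/(f*(1 + f)) (X(f) = 1/((f + (-1)**2)*f) = 1/((f + 1)*f) = 1/((1 + f)*f) = 1/(f*(1 + f)))
(X(11)*(-92))*37 = ((1/(11*(1 + 11)))*(-92))*37 = (((1/11)/12)*(-92))*37 = (((1/11)*(1/12))*(-92))*37 = ((1/132)*(-92))*37 = -23/33*37 = -851/33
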